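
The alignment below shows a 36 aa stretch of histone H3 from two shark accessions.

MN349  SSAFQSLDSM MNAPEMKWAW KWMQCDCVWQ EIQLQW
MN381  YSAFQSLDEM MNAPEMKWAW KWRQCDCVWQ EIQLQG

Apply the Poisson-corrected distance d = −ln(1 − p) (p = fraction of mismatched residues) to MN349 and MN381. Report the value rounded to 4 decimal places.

0.1178

Mismatches occur at site 1 (S/Y), site 9 (S/E), site 23 (M/R), site 36 (W/G).
p = 4/36 = 0.111111.
d = −ln(1 − 0.111111) = −ln(0.888889) = 0.1178.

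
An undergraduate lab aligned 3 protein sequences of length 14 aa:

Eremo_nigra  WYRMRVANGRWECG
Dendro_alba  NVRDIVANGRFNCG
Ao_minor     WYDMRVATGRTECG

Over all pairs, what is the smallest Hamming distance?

3

Pairwise Hamming distances:
  Eremo_nigra vs Dendro_alba: 6
  Eremo_nigra vs Ao_minor: 3
  Dendro_alba vs Ao_minor: 8
The smallest is 3, between Eremo_nigra and Ao_minor.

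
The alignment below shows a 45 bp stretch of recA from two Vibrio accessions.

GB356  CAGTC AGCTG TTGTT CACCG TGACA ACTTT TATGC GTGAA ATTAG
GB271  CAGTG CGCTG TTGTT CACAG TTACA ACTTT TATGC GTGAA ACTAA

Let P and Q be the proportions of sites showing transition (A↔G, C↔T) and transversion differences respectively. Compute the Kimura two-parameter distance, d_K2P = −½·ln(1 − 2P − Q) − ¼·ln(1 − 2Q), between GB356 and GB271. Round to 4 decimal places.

Differing sites — 5:C/G (Tv); 6:A/C (Tv); 19:C/A (Tv); 22:G/T (Tv); 42:T/C (Ti); 45:G/A (Ti).
Of the 6 differences, 2 transitions and 4 transversions over 45 sites: P = 2/45 = 0.044444, Q = 4/45 = 0.088889.
d = −0.5·ln(0.822223) − 0.25·ln(0.822222) = −0.5·(-0.195744) − 0.25·(-0.195745) = 0.1468.

0.1468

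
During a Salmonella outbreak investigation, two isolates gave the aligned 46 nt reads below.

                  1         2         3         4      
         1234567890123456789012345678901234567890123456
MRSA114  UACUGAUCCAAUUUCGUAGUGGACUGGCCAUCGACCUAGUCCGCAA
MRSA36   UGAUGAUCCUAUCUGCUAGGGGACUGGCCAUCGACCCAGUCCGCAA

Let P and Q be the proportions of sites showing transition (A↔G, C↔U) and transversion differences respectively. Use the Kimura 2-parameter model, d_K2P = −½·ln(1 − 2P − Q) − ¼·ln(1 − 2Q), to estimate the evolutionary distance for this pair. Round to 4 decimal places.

0.1979

Mismatches occur at site 2 (A↔G, transition), site 3 (C↔A, transversion), site 10 (A↔U, transversion), site 13 (U↔C, transition), site 15 (C↔G, transversion), site 16 (G↔C, transversion), site 20 (U↔G, transversion), site 37 (U↔C, transition).
Of the 8 differences, 3 transitions and 5 transversions over 46 sites: P = 3/46 = 0.065217, Q = 5/46 = 0.108696.
d = −0.5·ln(0.760870) − 0.25·ln(0.782608) = −0.5·(-0.273293) − 0.25·(-0.245123) = 0.1979.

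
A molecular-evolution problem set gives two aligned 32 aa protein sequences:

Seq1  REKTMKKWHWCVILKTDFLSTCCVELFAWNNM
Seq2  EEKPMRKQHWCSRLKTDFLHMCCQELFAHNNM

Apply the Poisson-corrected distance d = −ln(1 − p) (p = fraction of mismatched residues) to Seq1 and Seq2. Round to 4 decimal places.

0.3747

Differing sites — 1:R/E; 4:T/P; 6:K/R; 8:W/Q; 12:V/S; 13:I/R; 20:S/H; 21:T/M; 24:V/Q; 29:W/H.
p = 10/32 = 0.312500.
d = −ln(1 − 0.312500) = −ln(0.687500) = 0.3747.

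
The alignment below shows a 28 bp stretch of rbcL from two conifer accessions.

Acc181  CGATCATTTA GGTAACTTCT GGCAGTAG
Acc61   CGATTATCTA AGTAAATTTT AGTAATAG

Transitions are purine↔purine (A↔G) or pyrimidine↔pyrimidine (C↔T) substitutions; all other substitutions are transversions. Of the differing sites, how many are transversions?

1

The sequences differ at positions 5 (C/T, transition), 8 (T/C, transition), 11 (G/A, transition), 16 (C/A, transversion), 19 (C/T, transition), 21 (G/A, transition), 23 (C/T, transition), 25 (G/A, transition).
Of the 8 differences, 7 transitions and 1 transversion, so the answer is 1.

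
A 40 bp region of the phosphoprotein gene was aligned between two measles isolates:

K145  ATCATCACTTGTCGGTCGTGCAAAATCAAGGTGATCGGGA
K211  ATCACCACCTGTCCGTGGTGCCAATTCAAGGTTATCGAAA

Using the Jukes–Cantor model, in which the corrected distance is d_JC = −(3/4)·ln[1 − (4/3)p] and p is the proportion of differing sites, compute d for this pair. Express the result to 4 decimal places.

0.2675

Differing sites — 5:T/C; 9:T/C; 14:G/C; 17:C/G; 22:A/C; 25:A/T; 33:G/T; 38:G/A; 39:G/A.
p = 9/40 = 0.225000.
d = −0.75 · ln(1 − (4/3)·0.225000) = −0.75 · ln(0.700000) = −0.75 · (-0.356675) = 0.2675.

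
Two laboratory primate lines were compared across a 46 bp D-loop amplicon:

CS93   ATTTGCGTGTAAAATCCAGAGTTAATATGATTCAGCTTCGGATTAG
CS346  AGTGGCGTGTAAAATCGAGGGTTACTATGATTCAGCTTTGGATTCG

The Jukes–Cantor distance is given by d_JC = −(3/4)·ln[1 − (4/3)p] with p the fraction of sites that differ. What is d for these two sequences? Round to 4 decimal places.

The sequences differ at positions 2 (T/G), 4 (T/G), 17 (C/G), 20 (A/G), 25 (A/C), 39 (C/T), 45 (A/C).
p = 7/46 = 0.152174.
d = −0.75 · ln(1 − (4/3)·0.152174) = −0.75 · ln(0.797101) = −0.75 · (-0.226774) = 0.1701.

0.1701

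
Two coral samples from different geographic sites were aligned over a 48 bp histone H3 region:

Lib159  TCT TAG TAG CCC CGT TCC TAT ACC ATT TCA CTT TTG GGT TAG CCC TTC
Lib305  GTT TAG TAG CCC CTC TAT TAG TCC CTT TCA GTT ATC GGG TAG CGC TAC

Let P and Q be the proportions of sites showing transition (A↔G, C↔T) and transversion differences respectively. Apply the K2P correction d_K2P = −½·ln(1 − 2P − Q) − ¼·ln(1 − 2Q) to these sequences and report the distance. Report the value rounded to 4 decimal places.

Differing sites — 1:T/G (Tv); 2:C/T (Ti); 14:G/T (Tv); 15:T/C (Ti); 17:C/A (Tv); 18:C/T (Ti); 21:T/G (Tv); 22:A/T (Tv); 25:A/C (Tv); 31:C/G (Tv); 34:T/A (Tv); 36:G/C (Tv); 39:T/G (Tv); 44:C/G (Tv); 47:T/A (Tv).
Of the 15 differences, 3 transitions and 12 transversions over 48 sites: P = 3/48 = 0.062500, Q = 12/48 = 0.250000.
d = −0.5·ln(0.625000) − 0.25·ln(0.500000) = −0.5·(-0.470004) − 0.25·(-0.693147) = 0.4083.

0.4083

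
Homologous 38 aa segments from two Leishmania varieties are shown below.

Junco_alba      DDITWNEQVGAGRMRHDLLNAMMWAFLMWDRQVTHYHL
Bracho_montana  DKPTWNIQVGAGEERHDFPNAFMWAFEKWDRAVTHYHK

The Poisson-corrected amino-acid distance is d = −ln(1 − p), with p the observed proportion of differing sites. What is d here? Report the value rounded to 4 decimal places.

Differing sites — 2:D/K; 3:I/P; 7:E/I; 13:R/E; 14:M/E; 18:L/F; 19:L/P; 22:M/F; 27:L/E; 28:M/K; 32:Q/A; 38:L/K.
p = 12/38 = 0.315789.
d = −ln(1 − 0.315789) = −ln(0.684211) = 0.3795.

0.3795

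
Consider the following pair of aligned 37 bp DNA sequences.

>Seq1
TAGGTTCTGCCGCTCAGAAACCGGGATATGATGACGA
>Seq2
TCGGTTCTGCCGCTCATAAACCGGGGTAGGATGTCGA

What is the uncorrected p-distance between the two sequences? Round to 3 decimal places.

Differing sites — 2:A/C; 17:G/T; 26:A/G; 29:T/G; 34:A/T.
There are 5 differences over 37 sites, so p = 5/37 = 0.135.

0.135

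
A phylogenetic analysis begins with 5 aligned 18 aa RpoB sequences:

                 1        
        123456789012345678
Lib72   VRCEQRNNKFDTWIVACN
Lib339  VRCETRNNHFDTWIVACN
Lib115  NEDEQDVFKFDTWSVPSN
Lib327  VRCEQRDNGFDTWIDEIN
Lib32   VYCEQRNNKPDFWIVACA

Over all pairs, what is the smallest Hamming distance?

Pairwise Hamming distances:
  Lib72 vs Lib339: 2
  Lib72 vs Lib115: 9
  Lib72 vs Lib327: 5
  Lib72 vs Lib32: 4
  Lib339 vs Lib115: 11
  Lib339 vs Lib327: 6
  Lib339 vs Lib32: 6
  Lib115 vs Lib327: 11
  Lib115 vs Lib32: 12
  Lib327 vs Lib32: 9
The smallest is 2, between Lib72 and Lib339.

2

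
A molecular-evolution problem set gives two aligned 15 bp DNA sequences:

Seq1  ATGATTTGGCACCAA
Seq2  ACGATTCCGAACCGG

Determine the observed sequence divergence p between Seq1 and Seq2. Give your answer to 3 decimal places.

Differing sites — 2:T/C; 7:T/C; 8:G/C; 10:C/A; 14:A/G; 15:A/G.
There are 6 differences over 15 sites, so p = 6/15 = 0.400.

0.400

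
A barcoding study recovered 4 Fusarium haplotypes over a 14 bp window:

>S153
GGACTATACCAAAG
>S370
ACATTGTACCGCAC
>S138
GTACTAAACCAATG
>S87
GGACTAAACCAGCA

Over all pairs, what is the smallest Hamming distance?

3

Pairwise Hamming distances:
  S153 vs S370: 7
  S153 vs S138: 3
  S153 vs S87: 4
  S370 vs S138: 9
  S370 vs S87: 9
  S138 vs S87: 4
The smallest is 3, between S153 and S138.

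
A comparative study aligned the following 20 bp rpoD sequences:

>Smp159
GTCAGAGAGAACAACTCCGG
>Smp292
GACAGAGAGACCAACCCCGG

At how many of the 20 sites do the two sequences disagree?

The sequences differ at positions 2 (T/A), 11 (A/C), 16 (T/C).
That gives 3 mismatches out of 20 aligned sites, so the Hamming distance is 3.

3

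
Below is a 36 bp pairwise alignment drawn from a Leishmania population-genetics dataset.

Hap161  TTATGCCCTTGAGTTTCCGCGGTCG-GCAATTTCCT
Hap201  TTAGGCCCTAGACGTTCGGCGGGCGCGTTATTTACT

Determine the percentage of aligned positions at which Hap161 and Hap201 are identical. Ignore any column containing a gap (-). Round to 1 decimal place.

Excluding the 1 gap column leaves 35 comparable sites.
Mismatches occur at site 4 (T↔G), site 10 (T↔A), site 13 (G↔C), site 14 (T↔G), site 18 (C↔G), site 23 (T↔G), site 28 (C↔T), site 29 (A↔T), site 34 (C↔A).
26 of the 35 comparable sites match, so the percent identity is 26/35 × 100 = 74.3%.

74.3%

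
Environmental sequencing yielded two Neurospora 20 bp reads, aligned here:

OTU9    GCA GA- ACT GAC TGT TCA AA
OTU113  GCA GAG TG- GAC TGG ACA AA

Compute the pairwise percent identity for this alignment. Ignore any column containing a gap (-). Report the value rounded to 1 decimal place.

Excluding the 2 gap columns leaves 18 comparable sites.
Mismatches occur at site 7 (A→T), site 8 (C→G), site 15 (T→G), site 16 (T→A).
14 of the 18 comparable sites match, so the percent identity is 14/18 × 100 = 77.8%.

77.8%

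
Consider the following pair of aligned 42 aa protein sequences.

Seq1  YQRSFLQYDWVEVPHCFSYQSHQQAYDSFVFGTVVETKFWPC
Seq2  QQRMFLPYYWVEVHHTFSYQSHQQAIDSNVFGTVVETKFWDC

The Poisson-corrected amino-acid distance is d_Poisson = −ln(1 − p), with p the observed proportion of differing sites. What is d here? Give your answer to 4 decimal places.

0.2412

The sequences differ at positions 1 (Y/Q), 4 (S/M), 7 (Q/P), 9 (D/Y), 14 (P/H), 16 (C/T), 26 (Y/I), 29 (F/N), 41 (P/D).
p = 9/42 = 0.214286.
d = −ln(1 − 0.214286) = −ln(0.785714) = 0.2412.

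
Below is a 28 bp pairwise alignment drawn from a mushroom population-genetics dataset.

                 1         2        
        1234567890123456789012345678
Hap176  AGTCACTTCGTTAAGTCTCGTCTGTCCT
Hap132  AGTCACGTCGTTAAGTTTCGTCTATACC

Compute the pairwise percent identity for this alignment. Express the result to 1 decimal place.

82.1%

The sequences differ at positions 7 (T/G), 17 (C/T), 24 (G/A), 26 (C/A), 28 (T/C).
23 of the 28 sites match, so the percent identity is 23/28 × 100 = 82.1%.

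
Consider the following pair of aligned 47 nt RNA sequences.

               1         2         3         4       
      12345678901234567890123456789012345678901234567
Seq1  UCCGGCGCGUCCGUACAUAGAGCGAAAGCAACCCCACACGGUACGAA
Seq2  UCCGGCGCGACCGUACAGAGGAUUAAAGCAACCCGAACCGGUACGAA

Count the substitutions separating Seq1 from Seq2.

The sequences differ at positions 10 (U/A), 18 (U/G), 21 (A/G), 22 (G/A), 23 (C/U), 24 (G/U), 35 (C/G), 37 (C/A), 38 (A/C).
That gives 9 mismatches out of 47 aligned sites, so the Hamming distance is 9.

9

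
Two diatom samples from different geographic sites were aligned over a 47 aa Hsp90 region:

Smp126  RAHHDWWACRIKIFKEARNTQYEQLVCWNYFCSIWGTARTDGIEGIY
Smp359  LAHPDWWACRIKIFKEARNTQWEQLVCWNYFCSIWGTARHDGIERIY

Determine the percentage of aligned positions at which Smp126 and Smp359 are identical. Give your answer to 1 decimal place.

Mismatches occur at site 1 (R→L), site 4 (H→P), site 22 (Y→W), site 40 (T→H), site 45 (G→R).
42 of the 47 sites match, so the percent identity is 42/47 × 100 = 89.4%.

89.4%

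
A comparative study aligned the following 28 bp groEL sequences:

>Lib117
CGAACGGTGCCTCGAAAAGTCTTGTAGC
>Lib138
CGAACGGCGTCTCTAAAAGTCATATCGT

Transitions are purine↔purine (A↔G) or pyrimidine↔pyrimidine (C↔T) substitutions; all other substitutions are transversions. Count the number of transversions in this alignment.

Mismatches occur at site 8 (T→C, transition), site 10 (C→T, transition), site 14 (G→T, transversion), site 22 (T→A, transversion), site 24 (G→A, transition), site 26 (A→C, transversion), site 28 (C→T, transition).
Of the 7 differences, 4 transitions and 3 transversions, so the answer is 3.

3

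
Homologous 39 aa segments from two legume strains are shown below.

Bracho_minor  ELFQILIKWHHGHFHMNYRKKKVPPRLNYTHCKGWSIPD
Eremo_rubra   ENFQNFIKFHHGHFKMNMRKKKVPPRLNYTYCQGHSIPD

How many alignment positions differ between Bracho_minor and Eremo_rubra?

9

Differing sites — 2:L/N; 5:I/N; 6:L/F; 9:W/F; 15:H/K; 18:Y/M; 31:H/Y; 33:K/Q; 35:W/H.
That gives 9 mismatches out of 39 aligned sites, so the Hamming distance is 9.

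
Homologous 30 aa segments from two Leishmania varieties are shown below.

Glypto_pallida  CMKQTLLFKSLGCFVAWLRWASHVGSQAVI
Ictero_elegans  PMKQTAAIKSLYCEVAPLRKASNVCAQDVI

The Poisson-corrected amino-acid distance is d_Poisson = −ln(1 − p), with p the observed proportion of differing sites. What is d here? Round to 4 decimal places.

Differing sites — 1:C/P; 6:L/A; 7:L/A; 8:F/I; 12:G/Y; 14:F/E; 17:W/P; 20:W/K; 23:H/N; 25:G/C; 26:S/A; 28:A/D.
p = 12/30 = 0.400000.
d = −ln(1 − 0.400000) = −ln(0.600000) = 0.5108.

0.5108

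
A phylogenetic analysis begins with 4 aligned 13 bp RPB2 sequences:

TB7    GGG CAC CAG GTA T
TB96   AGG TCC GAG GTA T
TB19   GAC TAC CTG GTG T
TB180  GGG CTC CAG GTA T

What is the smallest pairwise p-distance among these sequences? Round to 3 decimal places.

Pairwise Hamming distances:
  TB7 vs TB96: 4
  TB7 vs TB19: 5
  TB7 vs TB180: 1
  TB96 vs TB19: 7
  TB96 vs TB180: 4
  TB19 vs TB180: 6
The smallest is 1 mismatch, between TB7 and TB180; p = 1/13 = 0.077.

0.077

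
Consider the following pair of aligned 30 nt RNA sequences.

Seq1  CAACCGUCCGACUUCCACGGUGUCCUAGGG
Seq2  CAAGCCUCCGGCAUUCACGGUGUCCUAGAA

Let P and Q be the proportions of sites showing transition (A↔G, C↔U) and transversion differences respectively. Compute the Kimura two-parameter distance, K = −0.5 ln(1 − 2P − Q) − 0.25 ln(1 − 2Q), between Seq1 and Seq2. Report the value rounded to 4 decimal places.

0.2842

Differing sites — 4:C/G (Tv); 6:G/C (Tv); 11:A/G (Ti); 13:U/A (Tv); 15:C/U (Ti); 29:G/A (Ti); 30:G/A (Ti).
Of the 7 differences, 4 transitions and 3 transversions over 30 sites: P = 4/30 = 0.133333, Q = 3/30 = 0.100000.
d = −0.5·ln(0.633334) − 0.25·ln(0.800000) = −0.5·(-0.456757) − 0.25·(-0.223144) = 0.2842.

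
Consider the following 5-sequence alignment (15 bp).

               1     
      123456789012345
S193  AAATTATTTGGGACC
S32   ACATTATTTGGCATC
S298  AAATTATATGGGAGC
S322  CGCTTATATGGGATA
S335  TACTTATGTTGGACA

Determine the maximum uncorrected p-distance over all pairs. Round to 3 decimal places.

0.533

Pairwise Hamming distances:
  S193 vs S32: 3
  S193 vs S298: 2
  S193 vs S322: 6
  S193 vs S335: 5
  S32 vs S298: 4
  S32 vs S322: 6
  S32 vs S335: 8
  S298 vs S322: 5
  S298 vs S335: 6
  S322 vs S335: 5
The largest is 8 mismatches, between S32 and S335; p = 8/15 = 0.533.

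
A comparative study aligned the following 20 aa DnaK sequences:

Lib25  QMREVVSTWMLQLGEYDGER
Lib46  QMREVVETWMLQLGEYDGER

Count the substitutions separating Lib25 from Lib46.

Differing sites — 7:S/E.
That gives 1 mismatch out of 20 aligned sites, so the Hamming distance is 1.

1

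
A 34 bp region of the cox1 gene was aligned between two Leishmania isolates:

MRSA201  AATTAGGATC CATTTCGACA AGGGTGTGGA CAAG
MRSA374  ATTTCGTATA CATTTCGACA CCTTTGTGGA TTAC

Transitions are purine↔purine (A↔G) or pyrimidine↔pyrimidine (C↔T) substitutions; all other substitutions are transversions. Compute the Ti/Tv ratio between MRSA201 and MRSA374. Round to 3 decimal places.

Differing sites — 2:A/T (Tv); 5:A/C (Tv); 7:G/T (Tv); 10:C/A (Tv); 21:A/C (Tv); 22:G/C (Tv); 23:G/T (Tv); 24:G/T (Tv); 31:C/T (Ti); 32:A/T (Tv); 34:G/C (Tv).
Of the 11 differences, 1 transition and 10 transversions, so Ti/Tv = 1/10 = 0.100.

0.100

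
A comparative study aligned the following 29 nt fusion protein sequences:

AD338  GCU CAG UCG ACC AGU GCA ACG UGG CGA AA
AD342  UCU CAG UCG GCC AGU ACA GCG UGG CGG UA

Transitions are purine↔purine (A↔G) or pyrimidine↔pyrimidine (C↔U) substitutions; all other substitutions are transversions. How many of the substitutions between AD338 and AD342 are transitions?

4

Differing sites — 1:G/U (Tv); 10:A/G (Ti); 16:G/A (Ti); 19:A/G (Ti); 27:A/G (Ti); 28:A/U (Tv).
Of the 6 differences, 4 transitions and 2 transversions, so the answer is 4.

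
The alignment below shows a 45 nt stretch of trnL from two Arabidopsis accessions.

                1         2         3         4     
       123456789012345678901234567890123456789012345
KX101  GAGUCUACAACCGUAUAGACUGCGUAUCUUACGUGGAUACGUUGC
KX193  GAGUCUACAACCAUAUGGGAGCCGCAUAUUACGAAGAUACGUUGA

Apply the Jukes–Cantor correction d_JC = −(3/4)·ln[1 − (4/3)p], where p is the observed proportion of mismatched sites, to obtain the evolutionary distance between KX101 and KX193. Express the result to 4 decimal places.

0.2958

Mismatches occur at site 13 (G→A), site 17 (A→G), site 19 (A→G), site 20 (C→A), site 21 (U→G), site 22 (G→C), site 25 (U→C), site 28 (C→A), site 34 (U→A), site 35 (G→A), site 45 (C→A).
p = 11/45 = 0.244444.
d = −0.75 · ln(1 − (4/3)·0.244444) = −0.75 · ln(0.674075) = −0.75 · (-0.394414) = 0.2958.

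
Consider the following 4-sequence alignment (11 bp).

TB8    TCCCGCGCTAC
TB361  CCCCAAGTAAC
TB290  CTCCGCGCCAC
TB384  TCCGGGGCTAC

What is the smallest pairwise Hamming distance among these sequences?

2

Pairwise Hamming distances:
  TB8 vs TB361: 5
  TB8 vs TB290: 3
  TB8 vs TB384: 2
  TB361 vs TB290: 5
  TB361 vs TB384: 6
  TB290 vs TB384: 5
The smallest is 2, between TB8 and TB384.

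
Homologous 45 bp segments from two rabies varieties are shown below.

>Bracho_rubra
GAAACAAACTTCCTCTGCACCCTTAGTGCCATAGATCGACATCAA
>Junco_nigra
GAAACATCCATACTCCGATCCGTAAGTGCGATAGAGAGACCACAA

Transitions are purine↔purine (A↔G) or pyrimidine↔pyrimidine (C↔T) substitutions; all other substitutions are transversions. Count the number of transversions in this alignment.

Mismatches occur at site 7 (A→T, transversion), site 8 (A→C, transversion), site 10 (T→A, transversion), site 12 (C→A, transversion), site 16 (T→C, transition), site 18 (C→A, transversion), site 19 (A→T, transversion), site 22 (C→G, transversion), site 24 (T→A, transversion), site 30 (C→G, transversion), site 36 (T→G, transversion), site 37 (C→A, transversion), site 41 (A→C, transversion), site 42 (T→A, transversion).
Of the 14 differences, 1 transition and 13 transversions, so the answer is 13.

13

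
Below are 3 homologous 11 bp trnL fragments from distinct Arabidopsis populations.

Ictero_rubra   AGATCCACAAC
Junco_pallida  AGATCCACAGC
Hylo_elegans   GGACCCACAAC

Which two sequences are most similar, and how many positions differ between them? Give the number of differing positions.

Pairwise Hamming distances:
  Ictero_rubra vs Junco_pallida: 1
  Ictero_rubra vs Hylo_elegans: 2
  Junco_pallida vs Hylo_elegans: 3
The smallest is 1, between Ictero_rubra and Junco_pallida.

1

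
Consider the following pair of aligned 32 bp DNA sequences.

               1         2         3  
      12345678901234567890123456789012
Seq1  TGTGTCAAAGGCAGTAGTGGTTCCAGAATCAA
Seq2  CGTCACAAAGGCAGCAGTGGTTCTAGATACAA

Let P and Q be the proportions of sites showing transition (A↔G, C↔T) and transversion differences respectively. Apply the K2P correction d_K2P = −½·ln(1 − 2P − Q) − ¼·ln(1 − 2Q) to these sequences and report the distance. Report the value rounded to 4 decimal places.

The sequences differ at positions 1 (T/C, transition), 4 (G/C, transversion), 5 (T/A, transversion), 15 (T/C, transition), 24 (C/T, transition), 28 (A/T, transversion), 29 (T/A, transversion).
Of the 7 differences, 3 transitions and 4 transversions over 32 sites: P = 3/32 = 0.093750, Q = 4/32 = 0.125000.
d = −0.5·ln(0.687500) − 0.25·ln(0.750000) = −0.5·(-0.374693) − 0.25·(-0.287682) = 0.2593.

0.2593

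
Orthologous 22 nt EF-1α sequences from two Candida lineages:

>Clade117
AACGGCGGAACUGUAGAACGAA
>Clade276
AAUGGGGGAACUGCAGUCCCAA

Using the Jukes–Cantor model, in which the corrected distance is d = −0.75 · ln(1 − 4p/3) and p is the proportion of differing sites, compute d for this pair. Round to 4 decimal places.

0.3390

The sequences differ at positions 3 (C/U), 6 (C/G), 14 (U/C), 17 (A/U), 18 (A/C), 20 (G/C).
p = 6/22 = 0.272727.
d = −0.75 · ln(1 − (4/3)·0.272727) = −0.75 · ln(0.636364) = −0.75 · (-0.451985) = 0.3390.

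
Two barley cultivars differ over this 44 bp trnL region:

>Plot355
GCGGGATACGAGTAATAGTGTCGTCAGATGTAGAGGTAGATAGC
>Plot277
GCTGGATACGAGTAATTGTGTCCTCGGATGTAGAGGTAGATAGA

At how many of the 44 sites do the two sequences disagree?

The sequences differ at positions 3 (G/T), 17 (A/T), 23 (G/C), 26 (A/G), 44 (C/A).
That gives 5 mismatches out of 44 aligned sites, so the Hamming distance is 5.

5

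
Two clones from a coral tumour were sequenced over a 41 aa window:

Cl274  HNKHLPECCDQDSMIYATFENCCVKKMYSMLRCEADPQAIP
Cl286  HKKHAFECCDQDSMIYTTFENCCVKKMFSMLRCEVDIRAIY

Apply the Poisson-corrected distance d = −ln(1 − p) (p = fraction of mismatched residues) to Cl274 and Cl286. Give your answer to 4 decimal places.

Mismatches occur at site 2 (N↔K), site 5 (L↔A), site 6 (P↔F), site 17 (A↔T), site 28 (Y↔F), site 35 (A↔V), site 37 (P↔I), site 38 (Q↔R), site 41 (P↔Y).
p = 9/41 = 0.219512.
d = −ln(1 − 0.219512) = −ln(0.780488) = 0.2478.

0.2478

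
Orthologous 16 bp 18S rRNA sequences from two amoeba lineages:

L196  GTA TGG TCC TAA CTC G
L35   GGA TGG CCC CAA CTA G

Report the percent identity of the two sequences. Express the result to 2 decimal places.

75.00%

Differing sites — 2:T/G; 7:T/C; 10:T/C; 15:C/A.
12 of the 16 sites match, so the percent identity is 12/16 × 100 = 75.00%.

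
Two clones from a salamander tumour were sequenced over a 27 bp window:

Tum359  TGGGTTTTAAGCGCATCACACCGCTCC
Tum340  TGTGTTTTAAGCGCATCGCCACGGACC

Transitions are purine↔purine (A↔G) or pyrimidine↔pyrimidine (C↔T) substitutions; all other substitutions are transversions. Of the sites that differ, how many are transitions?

1

The sequences differ at positions 3 (G/T, transversion), 18 (A/G, transition), 20 (A/C, transversion), 21 (C/A, transversion), 24 (C/G, transversion), 25 (T/A, transversion).
Of the 6 differences, 1 transition and 5 transversions, so the answer is 1.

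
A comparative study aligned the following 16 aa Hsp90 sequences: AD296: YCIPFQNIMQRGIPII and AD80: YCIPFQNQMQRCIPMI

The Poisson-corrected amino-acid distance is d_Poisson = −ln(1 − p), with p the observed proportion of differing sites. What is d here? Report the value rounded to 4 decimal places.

Mismatches occur at site 8 (I/Q), site 12 (G/C), site 15 (I/M).
p = 3/16 = 0.187500.
d = −ln(1 − 0.187500) = −ln(0.812500) = 0.2076.

0.2076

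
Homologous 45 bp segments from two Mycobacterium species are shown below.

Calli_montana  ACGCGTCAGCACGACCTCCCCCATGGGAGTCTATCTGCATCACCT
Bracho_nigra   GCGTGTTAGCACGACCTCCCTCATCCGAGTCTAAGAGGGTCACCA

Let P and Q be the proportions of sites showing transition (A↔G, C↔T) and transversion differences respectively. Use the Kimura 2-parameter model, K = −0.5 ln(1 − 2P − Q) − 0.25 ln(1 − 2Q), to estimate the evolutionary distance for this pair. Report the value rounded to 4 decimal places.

The sequences differ at positions 1 (A/G, transition), 4 (C/T, transition), 7 (C/T, transition), 21 (C/T, transition), 25 (G/C, transversion), 26 (G/C, transversion), 34 (T/A, transversion), 35 (C/G, transversion), 36 (T/A, transversion), 38 (C/G, transversion), 39 (A/G, transition), 45 (T/A, transversion).
Of the 12 differences, 5 transitions and 7 transversions over 45 sites: P = 5/45 = 0.111111, Q = 7/45 = 0.155556.
d = −0.5·ln(0.622222) − 0.25·ln(0.688888) = −0.5·(-0.474458) − 0.25·(-0.372677) = 0.3304.

0.3304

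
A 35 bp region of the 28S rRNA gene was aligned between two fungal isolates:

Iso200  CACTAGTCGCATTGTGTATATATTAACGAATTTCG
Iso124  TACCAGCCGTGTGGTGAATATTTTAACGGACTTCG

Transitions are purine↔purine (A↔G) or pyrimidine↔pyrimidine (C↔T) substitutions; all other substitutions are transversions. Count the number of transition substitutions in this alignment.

7

The sequences differ at positions 1 (C/T, transition), 4 (T/C, transition), 7 (T/C, transition), 10 (C/T, transition), 11 (A/G, transition), 13 (T/G, transversion), 17 (T/A, transversion), 22 (A/T, transversion), 29 (A/G, transition), 31 (T/C, transition).
Of the 10 differences, 7 transitions and 3 transversions, so the answer is 7.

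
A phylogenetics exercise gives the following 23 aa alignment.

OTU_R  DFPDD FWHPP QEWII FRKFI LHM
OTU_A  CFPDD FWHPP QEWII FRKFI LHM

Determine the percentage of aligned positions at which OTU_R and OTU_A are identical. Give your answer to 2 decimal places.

The sequences differ at position 1 (D/C).
22 of the 23 sites match, so the percent identity is 22/23 × 100 = 95.65%.

95.65%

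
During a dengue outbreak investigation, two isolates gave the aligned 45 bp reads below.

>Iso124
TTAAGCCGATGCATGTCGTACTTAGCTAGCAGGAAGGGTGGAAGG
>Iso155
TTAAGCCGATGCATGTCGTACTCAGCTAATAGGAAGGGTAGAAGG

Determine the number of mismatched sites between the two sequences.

Mismatches occur at site 23 (T↔C), site 29 (G↔A), site 30 (C↔T), site 40 (G↔A).
That gives 4 mismatches out of 45 aligned sites, so the Hamming distance is 4.

4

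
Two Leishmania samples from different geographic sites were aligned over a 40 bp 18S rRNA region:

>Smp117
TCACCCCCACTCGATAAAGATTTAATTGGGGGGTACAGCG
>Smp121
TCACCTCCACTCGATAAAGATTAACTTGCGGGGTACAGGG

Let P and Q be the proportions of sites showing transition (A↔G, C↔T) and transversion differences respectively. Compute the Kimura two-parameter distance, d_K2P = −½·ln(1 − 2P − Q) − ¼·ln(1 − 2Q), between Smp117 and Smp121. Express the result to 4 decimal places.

0.1370

Differing sites — 6:C/T (Ti); 23:T/A (Tv); 25:A/C (Tv); 29:G/C (Tv); 39:C/G (Tv).
Of the 5 differences, 1 transition and 4 transversions over 40 sites: P = 1/40 = 0.025000, Q = 4/40 = 0.100000.
d = −0.5·ln(0.850000) − 0.25·ln(0.800000) = −0.5·(-0.162519) − 0.25·(-0.223144) = 0.1370.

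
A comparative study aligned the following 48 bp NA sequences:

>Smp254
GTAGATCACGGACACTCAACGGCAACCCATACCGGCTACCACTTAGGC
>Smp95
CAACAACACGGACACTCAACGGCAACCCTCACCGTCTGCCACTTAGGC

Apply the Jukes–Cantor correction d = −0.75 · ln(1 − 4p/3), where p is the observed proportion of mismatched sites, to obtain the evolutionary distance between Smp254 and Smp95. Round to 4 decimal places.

0.1885

Mismatches occur at site 1 (G/C), site 2 (T/A), site 4 (G/C), site 6 (T/A), site 29 (A/T), site 30 (T/C), site 35 (G/T), site 38 (A/G).
p = 8/48 = 0.166667.
d = −0.75 · ln(1 − (4/3)·0.166667) = −0.75 · ln(0.777777) = −0.75 · (-0.251315) = 0.1885.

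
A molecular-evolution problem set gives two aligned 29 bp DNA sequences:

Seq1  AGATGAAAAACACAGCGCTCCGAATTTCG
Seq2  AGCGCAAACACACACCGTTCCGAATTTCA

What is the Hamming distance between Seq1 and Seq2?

7

Mismatches occur at site 3 (A→C), site 4 (T→G), site 5 (G→C), site 9 (A→C), site 15 (G→C), site 18 (C→T), site 29 (G→A).
That gives 7 mismatches out of 29 aligned sites, so the Hamming distance is 7.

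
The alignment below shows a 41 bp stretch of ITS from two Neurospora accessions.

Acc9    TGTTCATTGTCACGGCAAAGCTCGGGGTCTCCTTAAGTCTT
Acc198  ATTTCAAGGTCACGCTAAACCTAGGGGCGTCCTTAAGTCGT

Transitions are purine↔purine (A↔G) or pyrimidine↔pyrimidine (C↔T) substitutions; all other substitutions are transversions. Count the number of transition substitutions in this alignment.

Differing sites — 1:T/A (Tv); 2:G/T (Tv); 7:T/A (Tv); 8:T/G (Tv); 15:G/C (Tv); 16:C/T (Ti); 20:G/C (Tv); 23:C/A (Tv); 28:T/C (Ti); 29:C/G (Tv); 40:T/G (Tv).
Of the 11 differences, 2 transitions and 9 transversions, so the answer is 2.

2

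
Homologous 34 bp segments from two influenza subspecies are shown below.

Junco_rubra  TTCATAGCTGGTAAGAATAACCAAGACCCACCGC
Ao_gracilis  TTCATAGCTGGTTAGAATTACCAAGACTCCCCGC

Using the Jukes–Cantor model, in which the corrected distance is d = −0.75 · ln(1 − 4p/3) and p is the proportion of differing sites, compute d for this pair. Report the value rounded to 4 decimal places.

The sequences differ at positions 13 (A/T), 19 (A/T), 28 (C/T), 30 (A/C).
p = 4/34 = 0.117647.
d = −0.75 · ln(1 − (4/3)·0.117647) = −0.75 · ln(0.843137) = −0.75 · (-0.170626) = 0.1280.

0.1280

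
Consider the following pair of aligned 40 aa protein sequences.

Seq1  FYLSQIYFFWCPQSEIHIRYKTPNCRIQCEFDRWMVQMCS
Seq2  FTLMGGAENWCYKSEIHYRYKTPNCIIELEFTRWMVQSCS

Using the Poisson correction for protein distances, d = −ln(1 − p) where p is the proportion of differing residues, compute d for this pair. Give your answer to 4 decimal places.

Mismatches occur at site 2 (Y↔T), site 4 (S↔M), site 5 (Q↔G), site 6 (I↔G), site 7 (Y↔A), site 8 (F↔E), site 9 (F↔N), site 12 (P↔Y), site 13 (Q↔K), site 18 (I↔Y), site 26 (R↔I), site 28 (Q↔E), site 29 (C↔L), site 32 (D↔T), site 38 (M↔S).
p = 15/40 = 0.375000.
d = −ln(1 − 0.375000) = −ln(0.625000) = 0.4700.

0.4700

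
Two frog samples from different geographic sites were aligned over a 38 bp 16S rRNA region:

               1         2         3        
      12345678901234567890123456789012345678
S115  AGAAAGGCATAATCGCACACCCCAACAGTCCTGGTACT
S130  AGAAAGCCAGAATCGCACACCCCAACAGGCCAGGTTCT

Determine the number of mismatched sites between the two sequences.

Differing sites — 7:G/C; 10:T/G; 29:T/G; 32:T/A; 36:A/T.
That gives 5 mismatches out of 38 aligned sites, so the Hamming distance is 5.

5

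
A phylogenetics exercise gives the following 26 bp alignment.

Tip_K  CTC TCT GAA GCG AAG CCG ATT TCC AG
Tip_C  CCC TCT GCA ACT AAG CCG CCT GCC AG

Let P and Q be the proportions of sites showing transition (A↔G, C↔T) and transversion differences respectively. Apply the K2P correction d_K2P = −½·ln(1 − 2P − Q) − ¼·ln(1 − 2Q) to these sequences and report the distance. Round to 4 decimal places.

0.3347

Differing sites — 2:T/C (Ti); 8:A/C (Tv); 10:G/A (Ti); 12:G/T (Tv); 19:A/C (Tv); 20:T/C (Ti); 22:T/G (Tv).
Of the 7 differences, 3 transitions and 4 transversions over 26 sites: P = 3/26 = 0.115385, Q = 4/26 = 0.153846.
d = −0.5·ln(0.615384) − 0.25·ln(0.692308) = −0.5·(-0.485509) − 0.25·(-0.367724) = 0.3347.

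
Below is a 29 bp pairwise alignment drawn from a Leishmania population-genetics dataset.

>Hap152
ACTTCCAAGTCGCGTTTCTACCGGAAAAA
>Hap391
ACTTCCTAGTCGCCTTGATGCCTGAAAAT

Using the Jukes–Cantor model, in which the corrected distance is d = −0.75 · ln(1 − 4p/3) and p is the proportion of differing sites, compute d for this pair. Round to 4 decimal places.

0.2913

The sequences differ at positions 7 (A/T), 14 (G/C), 17 (T/G), 18 (C/A), 20 (A/G), 23 (G/T), 29 (A/T).
p = 7/29 = 0.241379.
d = −0.75 · ln(1 − (4/3)·0.241379) = −0.75 · ln(0.678161) = −0.75 · (-0.388371) = 0.2913.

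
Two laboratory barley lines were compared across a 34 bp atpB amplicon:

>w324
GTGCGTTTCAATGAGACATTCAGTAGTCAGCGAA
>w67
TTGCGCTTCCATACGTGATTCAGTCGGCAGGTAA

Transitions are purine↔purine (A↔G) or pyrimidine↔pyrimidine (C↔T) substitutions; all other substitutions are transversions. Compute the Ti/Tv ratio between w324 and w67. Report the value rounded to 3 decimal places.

Differing sites — 1:G/T (Tv); 6:T/C (Ti); 10:A/C (Tv); 13:G/A (Ti); 14:A/C (Tv); 16:A/T (Tv); 17:C/G (Tv); 25:A/C (Tv); 27:T/G (Tv); 31:C/G (Tv); 32:G/T (Tv).
Of the 11 differences, 2 transitions and 9 transversions, so Ti/Tv = 2/9 = 0.222.

0.222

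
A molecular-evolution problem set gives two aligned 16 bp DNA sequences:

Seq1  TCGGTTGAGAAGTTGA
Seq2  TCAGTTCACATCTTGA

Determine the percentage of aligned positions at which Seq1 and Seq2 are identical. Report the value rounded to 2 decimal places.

The sequences differ at positions 3 (G/A), 7 (G/C), 9 (G/C), 11 (A/T), 12 (G/C).
11 of the 16 sites match, so the percent identity is 11/16 × 100 = 68.75%.

68.75%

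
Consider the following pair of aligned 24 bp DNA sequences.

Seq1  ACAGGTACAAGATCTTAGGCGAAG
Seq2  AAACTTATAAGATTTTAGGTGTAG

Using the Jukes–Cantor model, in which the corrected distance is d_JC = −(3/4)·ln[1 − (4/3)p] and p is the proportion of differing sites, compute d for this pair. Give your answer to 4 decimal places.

The sequences differ at positions 2 (C/A), 4 (G/C), 5 (G/T), 8 (C/T), 14 (C/T), 20 (C/T), 22 (A/T).
p = 7/24 = 0.291667.
d = −0.75 · ln(1 − (4/3)·0.291667) = −0.75 · ln(0.611111) = −0.75 · (-0.492477) = 0.3694.

0.3694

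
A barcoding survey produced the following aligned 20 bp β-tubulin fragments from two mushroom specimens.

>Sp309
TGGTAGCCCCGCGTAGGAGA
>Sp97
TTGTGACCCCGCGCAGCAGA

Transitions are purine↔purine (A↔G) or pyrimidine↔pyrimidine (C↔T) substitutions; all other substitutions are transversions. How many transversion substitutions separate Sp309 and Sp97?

2

Mismatches occur at site 2 (G→T, transversion), site 5 (A→G, transition), site 6 (G→A, transition), site 14 (T→C, transition), site 17 (G→C, transversion).
Of the 5 differences, 3 transitions and 2 transversions, so the answer is 2.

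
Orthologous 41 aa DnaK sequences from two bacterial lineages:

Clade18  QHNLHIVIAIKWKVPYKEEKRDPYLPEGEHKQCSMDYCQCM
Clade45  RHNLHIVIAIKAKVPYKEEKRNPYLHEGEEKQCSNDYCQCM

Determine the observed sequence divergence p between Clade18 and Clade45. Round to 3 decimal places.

0.146

The sequences differ at positions 1 (Q/R), 12 (W/A), 22 (D/N), 26 (P/H), 30 (H/E), 35 (M/N).
There are 6 differences over 41 sites, so p = 6/41 = 0.146.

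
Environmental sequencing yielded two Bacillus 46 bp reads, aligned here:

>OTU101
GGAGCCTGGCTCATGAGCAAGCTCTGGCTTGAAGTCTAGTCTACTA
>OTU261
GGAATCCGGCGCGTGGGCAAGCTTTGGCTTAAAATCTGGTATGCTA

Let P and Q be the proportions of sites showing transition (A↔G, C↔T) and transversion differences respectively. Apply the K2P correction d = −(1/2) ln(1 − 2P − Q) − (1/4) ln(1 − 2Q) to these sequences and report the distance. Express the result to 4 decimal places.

Differing sites — 4:G/A (Ti); 5:C/T (Ti); 7:T/C (Ti); 11:T/G (Tv); 13:A/G (Ti); 16:A/G (Ti); 24:C/T (Ti); 31:G/A (Ti); 34:G/A (Ti); 38:A/G (Ti); 41:C/A (Tv); 43:A/G (Ti).
Of the 12 differences, 10 transitions and 2 transversions over 46 sites: P = 10/46 = 0.217391, Q = 2/46 = 0.043478.
d = −0.5·ln(0.521740) − 0.25·ln(0.913044) = −0.5·(-0.650586) − 0.25·(-0.090971) = 0.3480.

0.3480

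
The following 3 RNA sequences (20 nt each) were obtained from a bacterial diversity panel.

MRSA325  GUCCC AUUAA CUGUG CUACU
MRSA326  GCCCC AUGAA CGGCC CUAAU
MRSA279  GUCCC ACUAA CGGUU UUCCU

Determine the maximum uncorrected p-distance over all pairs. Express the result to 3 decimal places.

Pairwise Hamming distances:
  MRSA325 vs MRSA326: 6
  MRSA325 vs MRSA279: 5
  MRSA326 vs MRSA279: 8
The largest is 8 mismatches, between MRSA326 and MRSA279; p = 8/20 = 0.400.

0.400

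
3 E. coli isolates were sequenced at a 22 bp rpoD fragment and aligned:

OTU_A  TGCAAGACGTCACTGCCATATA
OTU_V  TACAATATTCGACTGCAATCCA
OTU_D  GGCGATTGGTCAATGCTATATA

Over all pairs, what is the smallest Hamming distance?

7

Pairwise Hamming distances:
  OTU_A vs OTU_V: 9
  OTU_A vs OTU_D: 7
  OTU_V vs OTU_D: 12
The smallest is 7, between OTU_A and OTU_D.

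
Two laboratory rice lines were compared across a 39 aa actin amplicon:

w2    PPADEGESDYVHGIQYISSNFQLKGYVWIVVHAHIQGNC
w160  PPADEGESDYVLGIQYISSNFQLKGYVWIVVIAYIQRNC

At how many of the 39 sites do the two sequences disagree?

4

Differing sites — 12:H/L; 32:H/I; 34:H/Y; 37:G/R.
That gives 4 mismatches out of 39 aligned sites, so the Hamming distance is 4.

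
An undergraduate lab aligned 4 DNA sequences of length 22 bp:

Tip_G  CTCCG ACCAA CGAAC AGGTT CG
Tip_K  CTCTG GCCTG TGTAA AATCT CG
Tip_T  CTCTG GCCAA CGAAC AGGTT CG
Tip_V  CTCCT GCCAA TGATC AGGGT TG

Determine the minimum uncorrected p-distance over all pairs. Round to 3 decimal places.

0.091

Pairwise Hamming distances:
  Tip_G vs Tip_K: 10
  Tip_G vs Tip_T: 2
  Tip_G vs Tip_V: 6
  Tip_K vs Tip_T: 8
  Tip_K vs Tip_V: 11
  Tip_T vs Tip_V: 6
The smallest is 2 mismatches, between Tip_G and Tip_T; p = 2/22 = 0.091.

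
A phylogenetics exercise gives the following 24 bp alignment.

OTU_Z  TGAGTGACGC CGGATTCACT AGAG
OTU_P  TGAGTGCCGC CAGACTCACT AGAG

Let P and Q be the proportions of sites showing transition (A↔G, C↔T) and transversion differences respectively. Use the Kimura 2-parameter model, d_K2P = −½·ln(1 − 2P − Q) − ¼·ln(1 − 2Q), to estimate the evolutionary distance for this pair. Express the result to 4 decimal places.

Differing sites — 7:A/C (Tv); 12:G/A (Ti); 15:T/C (Ti).
Of the 3 differences, 2 transitions and 1 transversion over 24 sites: P = 2/24 = 0.083333, Q = 1/24 = 0.041667.
d = −0.5·ln(0.791667) − 0.25·ln(0.916666) = −0.5·(-0.233614) − 0.25·(-0.087012) = 0.1386.

0.1386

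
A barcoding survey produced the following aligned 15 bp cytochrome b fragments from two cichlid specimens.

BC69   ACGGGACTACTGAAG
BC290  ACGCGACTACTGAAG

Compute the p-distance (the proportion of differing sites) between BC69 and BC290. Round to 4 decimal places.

The sequences differ at position 4 (G/C).
There are 1 differences over 15 sites, so p = 1/15 = 0.0667.

0.0667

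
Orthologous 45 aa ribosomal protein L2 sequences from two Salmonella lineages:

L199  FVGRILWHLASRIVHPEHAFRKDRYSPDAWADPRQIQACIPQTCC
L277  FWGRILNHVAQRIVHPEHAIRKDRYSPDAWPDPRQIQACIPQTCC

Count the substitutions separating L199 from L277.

6

Mismatches occur at site 2 (V→W), site 7 (W→N), site 9 (L→V), site 11 (S→Q), site 20 (F→I), site 31 (A→P).
That gives 6 mismatches out of 45 aligned sites, so the Hamming distance is 6.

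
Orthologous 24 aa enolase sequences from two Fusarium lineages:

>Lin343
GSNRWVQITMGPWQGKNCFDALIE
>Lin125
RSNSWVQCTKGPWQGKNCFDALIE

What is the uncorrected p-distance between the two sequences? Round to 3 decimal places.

0.167

Mismatches occur at site 1 (G↔R), site 4 (R↔S), site 8 (I↔C), site 10 (M↔K).
There are 4 differences over 24 sites, so p = 4/24 = 0.167.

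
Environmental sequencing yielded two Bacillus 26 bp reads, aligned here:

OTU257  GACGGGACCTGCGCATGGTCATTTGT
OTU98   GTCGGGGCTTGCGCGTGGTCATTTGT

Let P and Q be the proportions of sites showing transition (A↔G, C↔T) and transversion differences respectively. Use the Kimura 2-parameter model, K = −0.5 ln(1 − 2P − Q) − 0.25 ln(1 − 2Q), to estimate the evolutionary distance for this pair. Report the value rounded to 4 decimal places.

0.1768

Differing sites — 2:A/T (Tv); 7:A/G (Ti); 9:C/T (Ti); 15:A/G (Ti).
Of the 4 differences, 3 transitions and 1 transversion over 26 sites: P = 3/26 = 0.115385, Q = 1/26 = 0.038462.
d = −0.5·ln(0.730768) − 0.25·ln(0.923076) = −0.5·(-0.313659) − 0.25·(-0.080044) = 0.1768.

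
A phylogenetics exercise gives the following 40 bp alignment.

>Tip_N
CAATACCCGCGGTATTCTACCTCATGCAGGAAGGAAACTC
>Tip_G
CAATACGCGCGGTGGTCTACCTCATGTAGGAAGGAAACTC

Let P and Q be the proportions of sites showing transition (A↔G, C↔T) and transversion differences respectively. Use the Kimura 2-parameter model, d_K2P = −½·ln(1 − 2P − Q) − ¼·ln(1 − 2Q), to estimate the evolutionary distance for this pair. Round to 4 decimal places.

0.1076

Differing sites — 7:C/G (Tv); 14:A/G (Ti); 15:T/G (Tv); 27:C/T (Ti).
Of the 4 differences, 2 transitions and 2 transversions over 40 sites: P = 2/40 = 0.050000, Q = 2/40 = 0.050000.
d = −0.5·ln(0.850000) − 0.25·ln(0.900000) = −0.5·(-0.162519) − 0.25·(-0.105361) = 0.1076.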